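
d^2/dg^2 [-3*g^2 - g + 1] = -6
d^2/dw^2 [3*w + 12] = 0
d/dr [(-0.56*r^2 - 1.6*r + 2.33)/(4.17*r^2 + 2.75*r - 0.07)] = (5.132*r^2 - 19.3538*r - 6.2955)/(17.3889*r^4 + 22.935*r^3 + 6.9787*r^2 - 0.385*r + 0.0049)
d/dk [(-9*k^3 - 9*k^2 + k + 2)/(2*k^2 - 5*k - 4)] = (-18*k^4 + 90*k^3 + 151*k^2 + 64*k + 6)/(4*k^4 - 20*k^3 + 9*k^2 + 40*k + 16)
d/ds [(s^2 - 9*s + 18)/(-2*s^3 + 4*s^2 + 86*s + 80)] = (s^4 - 18*s^3 + 115*s^2 + 8*s - 1134)/(2*(s^6 - 4*s^5 - 82*s^4 + 92*s^3 + 2009*s^2 + 3440*s + 1600))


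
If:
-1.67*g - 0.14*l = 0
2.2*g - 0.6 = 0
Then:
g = 0.27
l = -3.25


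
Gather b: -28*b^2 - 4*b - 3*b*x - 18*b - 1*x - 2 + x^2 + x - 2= -28*b^2 + b*(-3*x - 22) + x^2 - 4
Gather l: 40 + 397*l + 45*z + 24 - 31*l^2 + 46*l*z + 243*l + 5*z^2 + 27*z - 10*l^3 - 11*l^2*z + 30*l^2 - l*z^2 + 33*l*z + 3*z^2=-10*l^3 + l^2*(-11*z - 1) + l*(-z^2 + 79*z + 640) + 8*z^2 + 72*z + 64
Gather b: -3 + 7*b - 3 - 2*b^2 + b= -2*b^2 + 8*b - 6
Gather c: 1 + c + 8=c + 9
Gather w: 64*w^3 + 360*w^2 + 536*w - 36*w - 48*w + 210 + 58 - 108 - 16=64*w^3 + 360*w^2 + 452*w + 144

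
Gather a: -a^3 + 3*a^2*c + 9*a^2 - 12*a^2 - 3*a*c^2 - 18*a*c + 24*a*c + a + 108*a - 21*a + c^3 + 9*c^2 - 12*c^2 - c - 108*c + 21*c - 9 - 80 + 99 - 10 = -a^3 + a^2*(3*c - 3) + a*(-3*c^2 + 6*c + 88) + c^3 - 3*c^2 - 88*c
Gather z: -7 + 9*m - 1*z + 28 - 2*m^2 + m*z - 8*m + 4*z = -2*m^2 + m + z*(m + 3) + 21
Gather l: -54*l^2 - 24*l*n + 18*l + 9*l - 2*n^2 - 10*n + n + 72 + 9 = -54*l^2 + l*(27 - 24*n) - 2*n^2 - 9*n + 81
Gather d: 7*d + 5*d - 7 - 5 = 12*d - 12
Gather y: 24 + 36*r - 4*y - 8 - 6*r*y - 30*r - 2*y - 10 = 6*r + y*(-6*r - 6) + 6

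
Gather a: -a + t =-a + t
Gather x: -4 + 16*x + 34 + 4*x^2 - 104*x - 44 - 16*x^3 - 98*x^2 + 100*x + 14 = -16*x^3 - 94*x^2 + 12*x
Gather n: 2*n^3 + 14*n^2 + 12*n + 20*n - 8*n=2*n^3 + 14*n^2 + 24*n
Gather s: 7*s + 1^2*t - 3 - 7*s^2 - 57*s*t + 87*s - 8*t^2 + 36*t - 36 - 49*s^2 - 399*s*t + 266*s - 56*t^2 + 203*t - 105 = -56*s^2 + s*(360 - 456*t) - 64*t^2 + 240*t - 144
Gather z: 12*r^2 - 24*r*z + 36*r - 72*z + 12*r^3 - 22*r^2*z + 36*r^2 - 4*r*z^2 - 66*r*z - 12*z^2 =12*r^3 + 48*r^2 + 36*r + z^2*(-4*r - 12) + z*(-22*r^2 - 90*r - 72)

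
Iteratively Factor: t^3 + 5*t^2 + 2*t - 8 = (t - 1)*(t^2 + 6*t + 8) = (t - 1)*(t + 2)*(t + 4)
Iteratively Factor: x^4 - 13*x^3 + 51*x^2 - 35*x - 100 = (x - 4)*(x^3 - 9*x^2 + 15*x + 25) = (x - 5)*(x - 4)*(x^2 - 4*x - 5) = (x - 5)^2*(x - 4)*(x + 1)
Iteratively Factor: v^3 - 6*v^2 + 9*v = (v - 3)*(v^2 - 3*v) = v*(v - 3)*(v - 3)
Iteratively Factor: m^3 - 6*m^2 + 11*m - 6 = (m - 2)*(m^2 - 4*m + 3) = (m - 3)*(m - 2)*(m - 1)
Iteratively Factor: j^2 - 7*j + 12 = (j - 3)*(j - 4)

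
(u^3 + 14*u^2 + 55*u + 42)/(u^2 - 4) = (u^3 + 14*u^2 + 55*u + 42)/(u^2 - 4)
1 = 1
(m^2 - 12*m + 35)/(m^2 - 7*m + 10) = (m - 7)/(m - 2)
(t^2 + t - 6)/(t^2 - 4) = (t + 3)/(t + 2)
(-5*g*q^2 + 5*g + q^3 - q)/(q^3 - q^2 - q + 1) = (-5*g + q)/(q - 1)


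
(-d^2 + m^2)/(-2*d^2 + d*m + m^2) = (d + m)/(2*d + m)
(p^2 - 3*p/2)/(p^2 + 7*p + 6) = p*(2*p - 3)/(2*(p^2 + 7*p + 6))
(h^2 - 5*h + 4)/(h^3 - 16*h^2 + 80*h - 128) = (h - 1)/(h^2 - 12*h + 32)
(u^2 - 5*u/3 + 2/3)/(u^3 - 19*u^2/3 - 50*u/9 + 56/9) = 3*(u - 1)/(3*u^2 - 17*u - 28)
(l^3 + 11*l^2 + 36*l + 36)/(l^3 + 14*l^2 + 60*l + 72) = (l + 3)/(l + 6)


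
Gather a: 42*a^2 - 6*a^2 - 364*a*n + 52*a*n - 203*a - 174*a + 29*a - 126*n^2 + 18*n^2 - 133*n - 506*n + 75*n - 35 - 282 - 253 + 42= 36*a^2 + a*(-312*n - 348) - 108*n^2 - 564*n - 528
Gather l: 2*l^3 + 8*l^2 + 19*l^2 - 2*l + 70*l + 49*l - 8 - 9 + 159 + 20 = 2*l^3 + 27*l^2 + 117*l + 162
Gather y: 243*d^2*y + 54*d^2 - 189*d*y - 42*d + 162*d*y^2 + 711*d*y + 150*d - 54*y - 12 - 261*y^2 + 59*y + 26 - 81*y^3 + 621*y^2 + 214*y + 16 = 54*d^2 + 108*d - 81*y^3 + y^2*(162*d + 360) + y*(243*d^2 + 522*d + 219) + 30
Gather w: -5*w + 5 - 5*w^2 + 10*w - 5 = -5*w^2 + 5*w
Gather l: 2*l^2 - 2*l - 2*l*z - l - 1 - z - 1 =2*l^2 + l*(-2*z - 3) - z - 2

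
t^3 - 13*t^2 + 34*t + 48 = (t - 8)*(t - 6)*(t + 1)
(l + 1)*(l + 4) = l^2 + 5*l + 4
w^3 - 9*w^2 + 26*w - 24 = (w - 4)*(w - 3)*(w - 2)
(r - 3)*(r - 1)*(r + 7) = r^3 + 3*r^2 - 25*r + 21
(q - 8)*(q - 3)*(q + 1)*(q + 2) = q^4 - 8*q^3 - 7*q^2 + 50*q + 48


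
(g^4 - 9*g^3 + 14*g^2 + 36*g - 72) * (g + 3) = g^5 - 6*g^4 - 13*g^3 + 78*g^2 + 36*g - 216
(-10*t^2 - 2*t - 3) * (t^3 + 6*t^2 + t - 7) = -10*t^5 - 62*t^4 - 25*t^3 + 50*t^2 + 11*t + 21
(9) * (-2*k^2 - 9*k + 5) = -18*k^2 - 81*k + 45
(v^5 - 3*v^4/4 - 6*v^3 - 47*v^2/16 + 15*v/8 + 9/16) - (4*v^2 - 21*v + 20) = v^5 - 3*v^4/4 - 6*v^3 - 111*v^2/16 + 183*v/8 - 311/16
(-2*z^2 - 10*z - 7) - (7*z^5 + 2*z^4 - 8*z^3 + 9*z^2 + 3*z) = -7*z^5 - 2*z^4 + 8*z^3 - 11*z^2 - 13*z - 7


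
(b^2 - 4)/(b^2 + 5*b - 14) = (b + 2)/(b + 7)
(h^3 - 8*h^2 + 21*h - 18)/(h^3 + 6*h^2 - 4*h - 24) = (h^2 - 6*h + 9)/(h^2 + 8*h + 12)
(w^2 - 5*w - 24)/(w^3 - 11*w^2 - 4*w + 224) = (w + 3)/(w^2 - 3*w - 28)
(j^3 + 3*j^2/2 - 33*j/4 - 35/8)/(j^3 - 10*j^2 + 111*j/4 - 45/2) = (4*j^2 + 16*j + 7)/(2*(2*j^2 - 15*j + 18))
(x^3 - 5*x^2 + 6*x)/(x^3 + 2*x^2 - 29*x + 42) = x/(x + 7)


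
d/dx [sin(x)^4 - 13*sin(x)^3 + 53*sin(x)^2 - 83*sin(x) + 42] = (4*sin(x)^3 - 39*sin(x)^2 + 106*sin(x) - 83)*cos(x)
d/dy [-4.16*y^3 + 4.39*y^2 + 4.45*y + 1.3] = -12.48*y^2 + 8.78*y + 4.45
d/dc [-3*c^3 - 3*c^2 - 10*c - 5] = -9*c^2 - 6*c - 10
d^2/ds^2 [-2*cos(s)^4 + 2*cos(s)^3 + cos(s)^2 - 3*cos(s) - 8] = 3*cos(s)/2 + 8*cos(2*s)^2 + 2*cos(2*s) - 9*cos(3*s)/2 - 4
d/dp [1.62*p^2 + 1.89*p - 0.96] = 3.24*p + 1.89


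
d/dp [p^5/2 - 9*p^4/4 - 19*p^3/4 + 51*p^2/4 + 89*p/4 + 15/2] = 5*p^4/2 - 9*p^3 - 57*p^2/4 + 51*p/2 + 89/4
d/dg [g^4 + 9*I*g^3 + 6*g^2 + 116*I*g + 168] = 4*g^3 + 27*I*g^2 + 12*g + 116*I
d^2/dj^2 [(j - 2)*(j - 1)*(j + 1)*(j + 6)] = 12*j^2 + 24*j - 26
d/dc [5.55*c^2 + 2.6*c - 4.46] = 11.1*c + 2.6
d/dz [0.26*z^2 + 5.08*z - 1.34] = 0.52*z + 5.08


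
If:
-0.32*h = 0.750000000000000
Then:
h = -2.34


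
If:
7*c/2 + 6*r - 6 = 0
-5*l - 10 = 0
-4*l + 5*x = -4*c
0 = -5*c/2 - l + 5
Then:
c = 14/5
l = -2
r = -19/30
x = -96/25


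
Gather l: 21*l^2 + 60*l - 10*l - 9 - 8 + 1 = 21*l^2 + 50*l - 16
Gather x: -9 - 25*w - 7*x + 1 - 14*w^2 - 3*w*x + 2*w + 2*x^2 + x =-14*w^2 - 23*w + 2*x^2 + x*(-3*w - 6) - 8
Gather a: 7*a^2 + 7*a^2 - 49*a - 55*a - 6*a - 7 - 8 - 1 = 14*a^2 - 110*a - 16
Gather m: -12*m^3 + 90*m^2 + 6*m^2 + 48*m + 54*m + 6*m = -12*m^3 + 96*m^2 + 108*m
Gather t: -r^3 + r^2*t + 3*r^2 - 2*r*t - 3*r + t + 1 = -r^3 + 3*r^2 - 3*r + t*(r^2 - 2*r + 1) + 1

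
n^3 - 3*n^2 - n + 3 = (n - 3)*(n - 1)*(n + 1)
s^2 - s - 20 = (s - 5)*(s + 4)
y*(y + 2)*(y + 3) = y^3 + 5*y^2 + 6*y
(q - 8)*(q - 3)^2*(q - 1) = q^4 - 15*q^3 + 71*q^2 - 129*q + 72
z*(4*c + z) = 4*c*z + z^2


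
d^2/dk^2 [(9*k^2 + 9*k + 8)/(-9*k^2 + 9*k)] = 4*(-9*k^3 - 12*k^2 + 12*k - 4)/(9*k^3*(k^3 - 3*k^2 + 3*k - 1))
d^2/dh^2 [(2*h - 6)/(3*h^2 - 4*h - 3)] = 4*((13 - 9*h)*(-3*h^2 + 4*h + 3) - 4*(h - 3)*(3*h - 2)^2)/(-3*h^2 + 4*h + 3)^3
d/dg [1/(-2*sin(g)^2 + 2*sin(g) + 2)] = (2*sin(g) - 1)*cos(g)/(2*(sin(g) + cos(g)^2)^2)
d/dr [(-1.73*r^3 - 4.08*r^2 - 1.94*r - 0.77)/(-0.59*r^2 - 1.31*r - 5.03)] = (1.0207*r^4 + 4.5326*r^3 + 30.3059*r^2 + 40.1362*r + 8.7495)/(0.3481*r^4 + 1.5458*r^3 + 7.6515*r^2 + 13.1786*r + 25.3009)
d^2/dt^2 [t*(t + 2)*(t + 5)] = 6*t + 14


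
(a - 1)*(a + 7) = a^2 + 6*a - 7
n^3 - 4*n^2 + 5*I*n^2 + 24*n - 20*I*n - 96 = (n - 4)*(n - 3*I)*(n + 8*I)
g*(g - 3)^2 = g^3 - 6*g^2 + 9*g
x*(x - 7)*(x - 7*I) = x^3 - 7*x^2 - 7*I*x^2 + 49*I*x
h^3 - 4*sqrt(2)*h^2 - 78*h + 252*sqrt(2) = (h - 7*sqrt(2))*(h - 3*sqrt(2))*(h + 6*sqrt(2))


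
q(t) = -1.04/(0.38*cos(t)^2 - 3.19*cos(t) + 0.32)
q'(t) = -1.04*(0.76*sin(t)*cos(t) - 3.19*sin(t))/(0.38*cos(t)^2 - 3.19*cos(t) + 0.32)^2 = (3.3176 - 0.7904*cos(t))*sin(t)/(0.38*cos(t)^2 - 3.19*cos(t) + 0.32)^2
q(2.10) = -0.51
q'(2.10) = 0.78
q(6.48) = 0.43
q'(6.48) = 0.08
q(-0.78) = 0.59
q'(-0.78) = -0.63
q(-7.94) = -1.74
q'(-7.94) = -9.47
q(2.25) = -0.42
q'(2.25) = 0.48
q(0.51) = 0.48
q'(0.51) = 0.27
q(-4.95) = 2.54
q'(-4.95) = 18.12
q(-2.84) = -0.28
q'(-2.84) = -0.09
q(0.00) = 0.42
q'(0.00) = 0.00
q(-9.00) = -0.29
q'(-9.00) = -0.13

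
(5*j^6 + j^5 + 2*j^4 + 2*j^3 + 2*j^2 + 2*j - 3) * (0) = 0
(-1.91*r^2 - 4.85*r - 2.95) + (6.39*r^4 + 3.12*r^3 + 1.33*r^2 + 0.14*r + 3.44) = 6.39*r^4 + 3.12*r^3 - 0.58*r^2 - 4.71*r + 0.49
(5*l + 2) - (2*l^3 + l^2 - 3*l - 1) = -2*l^3 - l^2 + 8*l + 3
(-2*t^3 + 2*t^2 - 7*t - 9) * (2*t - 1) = -4*t^4 + 6*t^3 - 16*t^2 - 11*t + 9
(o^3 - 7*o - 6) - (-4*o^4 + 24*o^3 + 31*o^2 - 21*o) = 4*o^4 - 23*o^3 - 31*o^2 + 14*o - 6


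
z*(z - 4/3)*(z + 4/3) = z^3 - 16*z/9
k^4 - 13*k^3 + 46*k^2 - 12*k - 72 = (k - 6)^2*(k - 2)*(k + 1)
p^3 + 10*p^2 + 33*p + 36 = (p + 3)^2*(p + 4)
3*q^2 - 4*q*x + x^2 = (-3*q + x)*(-q + x)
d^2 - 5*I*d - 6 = (d - 3*I)*(d - 2*I)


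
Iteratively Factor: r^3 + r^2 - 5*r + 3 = (r + 3)*(r^2 - 2*r + 1) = (r - 1)*(r + 3)*(r - 1)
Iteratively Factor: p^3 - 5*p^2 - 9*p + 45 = (p - 3)*(p^2 - 2*p - 15) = (p - 3)*(p + 3)*(p - 5)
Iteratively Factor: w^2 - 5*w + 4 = (w - 1)*(w - 4)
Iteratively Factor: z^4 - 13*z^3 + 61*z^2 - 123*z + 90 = (z - 2)*(z^3 - 11*z^2 + 39*z - 45) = (z - 5)*(z - 2)*(z^2 - 6*z + 9) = (z - 5)*(z - 3)*(z - 2)*(z - 3)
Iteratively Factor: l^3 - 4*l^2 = (l - 4)*(l^2) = l*(l - 4)*(l)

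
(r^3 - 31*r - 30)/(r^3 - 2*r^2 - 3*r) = (r^2 - r - 30)/(r*(r - 3))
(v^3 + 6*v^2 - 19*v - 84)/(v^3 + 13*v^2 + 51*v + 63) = (v - 4)/(v + 3)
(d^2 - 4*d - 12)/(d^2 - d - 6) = (d - 6)/(d - 3)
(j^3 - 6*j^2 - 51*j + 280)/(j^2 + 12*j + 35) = (j^2 - 13*j + 40)/(j + 5)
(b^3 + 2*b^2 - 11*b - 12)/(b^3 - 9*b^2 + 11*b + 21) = (b + 4)/(b - 7)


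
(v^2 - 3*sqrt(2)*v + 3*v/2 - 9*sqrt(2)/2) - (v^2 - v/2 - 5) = -3*sqrt(2)*v + 2*v - 9*sqrt(2)/2 + 5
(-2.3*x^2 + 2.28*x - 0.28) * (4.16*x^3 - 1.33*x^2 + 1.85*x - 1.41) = -9.568*x^5 + 12.5438*x^4 - 8.4522*x^3 + 7.8334*x^2 - 3.7328*x + 0.3948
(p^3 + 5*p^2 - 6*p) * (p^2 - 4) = p^5 + 5*p^4 - 10*p^3 - 20*p^2 + 24*p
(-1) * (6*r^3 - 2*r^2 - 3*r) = -6*r^3 + 2*r^2 + 3*r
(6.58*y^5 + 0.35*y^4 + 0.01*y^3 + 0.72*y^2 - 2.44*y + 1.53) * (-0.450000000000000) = -2.961*y^5 - 0.1575*y^4 - 0.0045*y^3 - 0.324*y^2 + 1.098*y - 0.6885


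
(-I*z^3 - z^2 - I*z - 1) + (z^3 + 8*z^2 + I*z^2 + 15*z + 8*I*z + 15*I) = z^3 - I*z^3 + 7*z^2 + I*z^2 + 15*z + 7*I*z - 1 + 15*I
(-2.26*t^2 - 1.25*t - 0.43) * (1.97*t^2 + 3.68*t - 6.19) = -4.4522*t^4 - 10.7793*t^3 + 8.5423*t^2 + 6.1551*t + 2.6617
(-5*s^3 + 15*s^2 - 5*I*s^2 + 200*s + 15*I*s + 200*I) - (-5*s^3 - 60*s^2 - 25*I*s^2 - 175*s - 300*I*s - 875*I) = 75*s^2 + 20*I*s^2 + 375*s + 315*I*s + 1075*I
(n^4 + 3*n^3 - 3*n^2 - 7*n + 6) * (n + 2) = n^5 + 5*n^4 + 3*n^3 - 13*n^2 - 8*n + 12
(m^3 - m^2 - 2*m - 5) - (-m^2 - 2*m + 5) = m^3 - 10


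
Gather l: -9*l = -9*l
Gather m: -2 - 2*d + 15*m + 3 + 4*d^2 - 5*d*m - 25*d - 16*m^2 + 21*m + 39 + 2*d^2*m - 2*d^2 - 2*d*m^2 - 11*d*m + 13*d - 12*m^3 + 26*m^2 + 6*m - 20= 2*d^2 - 14*d - 12*m^3 + m^2*(10 - 2*d) + m*(2*d^2 - 16*d + 42) + 20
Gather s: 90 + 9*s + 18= 9*s + 108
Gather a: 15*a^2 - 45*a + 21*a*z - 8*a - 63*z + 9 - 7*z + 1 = 15*a^2 + a*(21*z - 53) - 70*z + 10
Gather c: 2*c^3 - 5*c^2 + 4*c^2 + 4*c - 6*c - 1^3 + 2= 2*c^3 - c^2 - 2*c + 1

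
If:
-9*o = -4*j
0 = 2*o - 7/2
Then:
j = 63/16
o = 7/4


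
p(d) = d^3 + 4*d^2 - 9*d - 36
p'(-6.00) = 51.00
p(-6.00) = -54.00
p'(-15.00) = 546.00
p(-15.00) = -2376.00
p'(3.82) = 65.34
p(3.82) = 43.73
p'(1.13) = 3.87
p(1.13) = -39.62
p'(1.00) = 2.00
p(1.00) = -40.00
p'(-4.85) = 22.77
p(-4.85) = -12.34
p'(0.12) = -8.00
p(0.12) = -37.02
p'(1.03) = 2.42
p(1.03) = -39.93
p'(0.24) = -6.91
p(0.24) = -37.92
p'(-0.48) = -12.15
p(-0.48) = -30.87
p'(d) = 3*d^2 + 8*d - 9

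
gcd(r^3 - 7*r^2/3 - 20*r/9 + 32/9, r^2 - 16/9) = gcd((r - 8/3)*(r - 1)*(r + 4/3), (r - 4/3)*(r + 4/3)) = r + 4/3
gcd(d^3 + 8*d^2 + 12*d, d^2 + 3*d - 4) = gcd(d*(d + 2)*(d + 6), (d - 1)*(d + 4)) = 1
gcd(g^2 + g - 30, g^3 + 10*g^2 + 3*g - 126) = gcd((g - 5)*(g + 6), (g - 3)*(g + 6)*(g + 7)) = g + 6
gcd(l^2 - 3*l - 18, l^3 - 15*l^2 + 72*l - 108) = l - 6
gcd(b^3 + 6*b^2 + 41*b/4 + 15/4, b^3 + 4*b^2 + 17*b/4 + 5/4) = b^2 + 3*b + 5/4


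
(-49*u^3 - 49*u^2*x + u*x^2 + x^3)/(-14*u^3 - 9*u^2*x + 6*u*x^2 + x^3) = (-7*u + x)/(-2*u + x)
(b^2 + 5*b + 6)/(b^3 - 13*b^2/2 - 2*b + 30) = 2*(b + 3)/(2*b^2 - 17*b + 30)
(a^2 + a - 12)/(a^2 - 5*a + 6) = (a + 4)/(a - 2)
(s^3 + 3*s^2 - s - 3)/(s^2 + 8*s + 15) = (s^2 - 1)/(s + 5)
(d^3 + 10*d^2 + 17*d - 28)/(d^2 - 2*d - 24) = (d^2 + 6*d - 7)/(d - 6)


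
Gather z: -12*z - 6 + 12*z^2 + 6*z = 12*z^2 - 6*z - 6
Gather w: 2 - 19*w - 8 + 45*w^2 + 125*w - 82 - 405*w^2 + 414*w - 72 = -360*w^2 + 520*w - 160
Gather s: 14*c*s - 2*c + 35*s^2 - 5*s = -2*c + 35*s^2 + s*(14*c - 5)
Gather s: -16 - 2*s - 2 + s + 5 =-s - 13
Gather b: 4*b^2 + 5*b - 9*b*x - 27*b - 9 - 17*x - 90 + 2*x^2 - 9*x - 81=4*b^2 + b*(-9*x - 22) + 2*x^2 - 26*x - 180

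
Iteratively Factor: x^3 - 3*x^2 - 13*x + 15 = (x - 5)*(x^2 + 2*x - 3) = (x - 5)*(x - 1)*(x + 3)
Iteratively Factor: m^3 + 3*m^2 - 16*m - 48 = (m - 4)*(m^2 + 7*m + 12) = (m - 4)*(m + 3)*(m + 4)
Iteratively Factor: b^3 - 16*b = (b)*(b^2 - 16) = b*(b - 4)*(b + 4)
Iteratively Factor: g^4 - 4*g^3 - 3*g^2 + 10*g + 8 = (g - 2)*(g^3 - 2*g^2 - 7*g - 4) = (g - 2)*(g + 1)*(g^2 - 3*g - 4) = (g - 2)*(g + 1)^2*(g - 4)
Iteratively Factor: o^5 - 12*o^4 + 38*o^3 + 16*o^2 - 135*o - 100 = (o - 4)*(o^4 - 8*o^3 + 6*o^2 + 40*o + 25) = (o - 4)*(o + 1)*(o^3 - 9*o^2 + 15*o + 25) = (o - 4)*(o + 1)^2*(o^2 - 10*o + 25) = (o - 5)*(o - 4)*(o + 1)^2*(o - 5)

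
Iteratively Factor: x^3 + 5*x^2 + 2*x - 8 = (x + 2)*(x^2 + 3*x - 4) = (x + 2)*(x + 4)*(x - 1)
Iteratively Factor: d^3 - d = (d)*(d^2 - 1) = d*(d + 1)*(d - 1)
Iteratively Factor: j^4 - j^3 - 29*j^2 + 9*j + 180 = (j + 4)*(j^3 - 5*j^2 - 9*j + 45) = (j + 3)*(j + 4)*(j^2 - 8*j + 15) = (j - 5)*(j + 3)*(j + 4)*(j - 3)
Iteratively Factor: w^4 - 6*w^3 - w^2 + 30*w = (w - 5)*(w^3 - w^2 - 6*w) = w*(w - 5)*(w^2 - w - 6) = w*(w - 5)*(w + 2)*(w - 3)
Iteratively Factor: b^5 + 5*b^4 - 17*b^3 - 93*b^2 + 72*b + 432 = (b - 3)*(b^4 + 8*b^3 + 7*b^2 - 72*b - 144) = (b - 3)*(b + 4)*(b^3 + 4*b^2 - 9*b - 36) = (b - 3)*(b + 3)*(b + 4)*(b^2 + b - 12) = (b - 3)*(b + 3)*(b + 4)^2*(b - 3)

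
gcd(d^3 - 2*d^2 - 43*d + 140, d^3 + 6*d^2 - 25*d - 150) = d - 5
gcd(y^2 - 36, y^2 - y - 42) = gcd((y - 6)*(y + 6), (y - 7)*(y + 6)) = y + 6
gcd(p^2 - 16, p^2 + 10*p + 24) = p + 4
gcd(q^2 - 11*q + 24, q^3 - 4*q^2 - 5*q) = 1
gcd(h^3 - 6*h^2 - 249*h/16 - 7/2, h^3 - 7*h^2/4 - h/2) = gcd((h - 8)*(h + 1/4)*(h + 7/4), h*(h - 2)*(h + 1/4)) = h + 1/4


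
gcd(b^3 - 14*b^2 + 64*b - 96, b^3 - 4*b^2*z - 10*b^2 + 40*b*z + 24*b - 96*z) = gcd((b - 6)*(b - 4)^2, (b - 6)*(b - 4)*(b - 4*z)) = b^2 - 10*b + 24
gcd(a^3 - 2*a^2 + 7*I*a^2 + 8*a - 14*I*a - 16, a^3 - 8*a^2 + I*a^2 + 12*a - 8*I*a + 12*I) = a - 2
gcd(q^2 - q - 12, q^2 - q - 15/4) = 1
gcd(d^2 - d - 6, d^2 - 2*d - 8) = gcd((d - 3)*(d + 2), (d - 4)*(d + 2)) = d + 2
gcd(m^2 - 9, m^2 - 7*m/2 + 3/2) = m - 3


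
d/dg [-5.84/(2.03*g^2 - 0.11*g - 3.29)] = (23.7104*g - 0.6424)/(-2.03*g^2 + 0.11*g + 3.29)^2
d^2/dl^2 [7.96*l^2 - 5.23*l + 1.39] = 15.9200000000000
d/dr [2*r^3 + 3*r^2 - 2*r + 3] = 6*r^2 + 6*r - 2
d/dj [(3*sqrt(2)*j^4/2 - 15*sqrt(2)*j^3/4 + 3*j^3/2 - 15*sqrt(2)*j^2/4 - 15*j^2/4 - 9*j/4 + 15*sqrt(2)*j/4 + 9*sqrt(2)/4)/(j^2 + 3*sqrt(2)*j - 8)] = 3*(4*sqrt(2)*j^5 - 5*sqrt(2)*j^4 + 38*j^4 - 52*sqrt(2)*j^3 - 60*j^3 - 75*j^2 + 100*sqrt(2)*j^2 + 80*j + 74*sqrt(2)*j - 40*sqrt(2) + 6)/(4*(j^4 + 6*sqrt(2)*j^3 + 2*j^2 - 48*sqrt(2)*j + 64))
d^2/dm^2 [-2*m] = 0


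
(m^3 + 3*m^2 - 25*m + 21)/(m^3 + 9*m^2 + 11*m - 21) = (m - 3)/(m + 3)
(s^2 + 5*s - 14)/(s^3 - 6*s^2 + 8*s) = (s + 7)/(s*(s - 4))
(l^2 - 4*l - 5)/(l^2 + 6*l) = (l^2 - 4*l - 5)/(l*(l + 6))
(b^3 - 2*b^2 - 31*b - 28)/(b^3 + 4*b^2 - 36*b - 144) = (b^2 - 6*b - 7)/(b^2 - 36)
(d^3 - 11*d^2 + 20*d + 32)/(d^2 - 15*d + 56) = (d^2 - 3*d - 4)/(d - 7)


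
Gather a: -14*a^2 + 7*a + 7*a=-14*a^2 + 14*a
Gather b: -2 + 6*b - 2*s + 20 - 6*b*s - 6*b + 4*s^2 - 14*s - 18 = -6*b*s + 4*s^2 - 16*s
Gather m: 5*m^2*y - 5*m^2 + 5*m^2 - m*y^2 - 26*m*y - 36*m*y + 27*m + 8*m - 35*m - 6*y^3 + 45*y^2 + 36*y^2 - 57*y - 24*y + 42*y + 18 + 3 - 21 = 5*m^2*y + m*(-y^2 - 62*y) - 6*y^3 + 81*y^2 - 39*y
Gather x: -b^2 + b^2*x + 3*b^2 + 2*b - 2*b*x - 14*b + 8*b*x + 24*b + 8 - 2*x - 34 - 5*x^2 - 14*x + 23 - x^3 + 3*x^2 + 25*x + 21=2*b^2 + 12*b - x^3 - 2*x^2 + x*(b^2 + 6*b + 9) + 18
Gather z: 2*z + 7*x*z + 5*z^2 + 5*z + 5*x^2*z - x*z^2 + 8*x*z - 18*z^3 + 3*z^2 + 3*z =-18*z^3 + z^2*(8 - x) + z*(5*x^2 + 15*x + 10)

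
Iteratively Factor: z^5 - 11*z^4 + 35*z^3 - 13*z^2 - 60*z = (z - 5)*(z^4 - 6*z^3 + 5*z^2 + 12*z) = (z - 5)*(z + 1)*(z^3 - 7*z^2 + 12*z) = (z - 5)*(z - 3)*(z + 1)*(z^2 - 4*z) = (z - 5)*(z - 4)*(z - 3)*(z + 1)*(z)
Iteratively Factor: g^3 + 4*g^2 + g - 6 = (g + 3)*(g^2 + g - 2) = (g + 2)*(g + 3)*(g - 1)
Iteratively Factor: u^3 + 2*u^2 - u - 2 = (u + 1)*(u^2 + u - 2) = (u - 1)*(u + 1)*(u + 2)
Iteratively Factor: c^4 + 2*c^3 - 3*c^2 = (c)*(c^3 + 2*c^2 - 3*c) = c^2*(c^2 + 2*c - 3) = c^2*(c + 3)*(c - 1)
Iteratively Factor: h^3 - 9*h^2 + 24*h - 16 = (h - 1)*(h^2 - 8*h + 16) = (h - 4)*(h - 1)*(h - 4)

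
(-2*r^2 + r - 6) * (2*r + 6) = -4*r^3 - 10*r^2 - 6*r - 36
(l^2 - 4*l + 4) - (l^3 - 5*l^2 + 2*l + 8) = -l^3 + 6*l^2 - 6*l - 4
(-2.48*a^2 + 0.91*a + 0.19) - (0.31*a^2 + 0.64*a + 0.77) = -2.79*a^2 + 0.27*a - 0.58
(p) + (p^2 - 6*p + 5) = p^2 - 5*p + 5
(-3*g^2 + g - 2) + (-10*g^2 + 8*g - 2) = -13*g^2 + 9*g - 4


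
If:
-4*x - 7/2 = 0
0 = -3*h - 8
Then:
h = -8/3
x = -7/8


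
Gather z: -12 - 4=-16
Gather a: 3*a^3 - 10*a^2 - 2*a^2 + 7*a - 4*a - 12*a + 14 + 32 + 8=3*a^3 - 12*a^2 - 9*a + 54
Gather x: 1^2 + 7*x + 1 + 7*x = 14*x + 2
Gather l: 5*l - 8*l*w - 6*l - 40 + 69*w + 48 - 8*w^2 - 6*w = l*(-8*w - 1) - 8*w^2 + 63*w + 8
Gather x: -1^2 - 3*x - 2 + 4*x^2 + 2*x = 4*x^2 - x - 3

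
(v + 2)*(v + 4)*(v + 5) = v^3 + 11*v^2 + 38*v + 40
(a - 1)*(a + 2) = a^2 + a - 2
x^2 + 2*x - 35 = (x - 5)*(x + 7)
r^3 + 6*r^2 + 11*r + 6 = (r + 1)*(r + 2)*(r + 3)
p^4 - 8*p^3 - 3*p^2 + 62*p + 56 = (p - 7)*(p - 4)*(p + 1)*(p + 2)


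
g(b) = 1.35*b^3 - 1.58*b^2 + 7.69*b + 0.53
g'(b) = 4.05*b^2 - 3.16*b + 7.69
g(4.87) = 156.43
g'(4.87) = 88.35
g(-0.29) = -1.87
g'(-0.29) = 8.95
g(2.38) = 28.08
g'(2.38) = 23.11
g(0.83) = 6.60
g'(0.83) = 7.86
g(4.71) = 142.76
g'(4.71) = 82.65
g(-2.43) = -46.86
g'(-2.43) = 39.28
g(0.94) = 7.48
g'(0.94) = 8.30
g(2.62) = 34.11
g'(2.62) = 27.21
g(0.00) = 0.53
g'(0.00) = 7.69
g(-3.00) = -73.21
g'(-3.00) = 53.62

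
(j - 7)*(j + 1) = j^2 - 6*j - 7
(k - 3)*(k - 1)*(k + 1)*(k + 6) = k^4 + 3*k^3 - 19*k^2 - 3*k + 18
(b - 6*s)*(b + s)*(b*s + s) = b^3*s - 5*b^2*s^2 + b^2*s - 6*b*s^3 - 5*b*s^2 - 6*s^3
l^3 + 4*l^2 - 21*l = l*(l - 3)*(l + 7)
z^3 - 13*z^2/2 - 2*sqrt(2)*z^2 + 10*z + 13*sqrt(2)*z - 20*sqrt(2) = (z - 4)*(z - 5/2)*(z - 2*sqrt(2))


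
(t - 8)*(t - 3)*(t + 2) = t^3 - 9*t^2 + 2*t + 48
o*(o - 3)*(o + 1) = o^3 - 2*o^2 - 3*o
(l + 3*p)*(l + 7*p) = l^2 + 10*l*p + 21*p^2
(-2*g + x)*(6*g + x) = -12*g^2 + 4*g*x + x^2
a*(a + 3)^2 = a^3 + 6*a^2 + 9*a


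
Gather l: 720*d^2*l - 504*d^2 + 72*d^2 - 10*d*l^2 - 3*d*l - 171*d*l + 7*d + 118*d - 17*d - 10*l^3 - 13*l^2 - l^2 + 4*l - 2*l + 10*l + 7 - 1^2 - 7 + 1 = -432*d^2 + 108*d - 10*l^3 + l^2*(-10*d - 14) + l*(720*d^2 - 174*d + 12)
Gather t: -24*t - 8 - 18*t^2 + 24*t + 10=2 - 18*t^2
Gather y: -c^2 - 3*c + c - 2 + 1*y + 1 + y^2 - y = -c^2 - 2*c + y^2 - 1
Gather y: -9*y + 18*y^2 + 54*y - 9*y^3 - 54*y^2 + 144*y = -9*y^3 - 36*y^2 + 189*y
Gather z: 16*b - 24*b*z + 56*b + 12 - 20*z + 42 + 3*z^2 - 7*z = 72*b + 3*z^2 + z*(-24*b - 27) + 54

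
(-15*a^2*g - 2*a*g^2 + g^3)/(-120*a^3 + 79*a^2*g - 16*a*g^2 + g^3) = g*(3*a + g)/(24*a^2 - 11*a*g + g^2)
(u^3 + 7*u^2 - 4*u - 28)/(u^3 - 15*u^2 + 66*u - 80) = (u^2 + 9*u + 14)/(u^2 - 13*u + 40)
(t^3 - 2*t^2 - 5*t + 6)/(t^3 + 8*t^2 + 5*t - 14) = (t - 3)/(t + 7)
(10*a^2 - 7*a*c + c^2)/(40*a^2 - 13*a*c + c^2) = (2*a - c)/(8*a - c)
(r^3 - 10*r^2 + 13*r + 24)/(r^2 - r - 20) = (-r^3 + 10*r^2 - 13*r - 24)/(-r^2 + r + 20)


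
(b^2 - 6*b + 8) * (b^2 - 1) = b^4 - 6*b^3 + 7*b^2 + 6*b - 8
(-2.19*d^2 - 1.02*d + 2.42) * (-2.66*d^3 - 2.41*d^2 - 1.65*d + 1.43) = 5.8254*d^5 + 7.9911*d^4 - 0.3655*d^3 - 7.2809*d^2 - 5.4516*d + 3.4606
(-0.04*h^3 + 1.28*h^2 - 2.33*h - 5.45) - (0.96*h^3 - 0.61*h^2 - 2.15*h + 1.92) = -1.0*h^3 + 1.89*h^2 - 0.18*h - 7.37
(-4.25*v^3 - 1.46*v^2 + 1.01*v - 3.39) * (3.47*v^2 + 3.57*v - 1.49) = -14.7475*v^5 - 20.2387*v^4 + 4.625*v^3 - 5.9822*v^2 - 13.6072*v + 5.0511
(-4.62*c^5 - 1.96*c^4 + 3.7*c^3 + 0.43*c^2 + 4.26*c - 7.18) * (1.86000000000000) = -8.5932*c^5 - 3.6456*c^4 + 6.882*c^3 + 0.7998*c^2 + 7.9236*c - 13.3548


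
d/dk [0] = 0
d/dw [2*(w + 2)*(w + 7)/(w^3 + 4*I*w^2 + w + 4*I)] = 2*(-(w + 2)*(w + 7)*(3*w^2 + 8*I*w + 1) + (2*w + 9)*(w^3 + 4*I*w^2 + w + 4*I))/(w^3 + 4*I*w^2 + w + 4*I)^2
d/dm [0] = 0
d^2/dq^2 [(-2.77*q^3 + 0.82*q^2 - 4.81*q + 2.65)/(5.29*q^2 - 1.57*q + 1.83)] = (1.13686837721616e-13*q^5 - 215.610818*q^3 + 445.069068*q^2 + 91.6720139999999*q - 60.390766)/(148.035889*q^6 - 131.805111*q^5 + 192.750672*q^4 - 95.062087*q^3 + 66.679344*q^2 - 15.773319*q + 6.128487)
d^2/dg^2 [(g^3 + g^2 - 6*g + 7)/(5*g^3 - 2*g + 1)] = 2*(25*g^6 - 420*g^5 + 1050*g^4 - 91*g^3 - 36*g^2 - 102*g + 17)/(125*g^9 - 150*g^7 + 75*g^6 + 60*g^5 - 60*g^4 + 7*g^3 + 12*g^2 - 6*g + 1)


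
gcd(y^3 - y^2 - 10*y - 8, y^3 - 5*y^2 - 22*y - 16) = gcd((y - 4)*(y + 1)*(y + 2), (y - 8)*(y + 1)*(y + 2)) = y^2 + 3*y + 2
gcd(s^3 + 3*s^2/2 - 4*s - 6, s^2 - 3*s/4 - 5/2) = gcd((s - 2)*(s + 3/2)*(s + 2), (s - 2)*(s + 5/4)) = s - 2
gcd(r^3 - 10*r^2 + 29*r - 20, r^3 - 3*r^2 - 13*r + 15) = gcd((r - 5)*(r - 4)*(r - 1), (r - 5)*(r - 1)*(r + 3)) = r^2 - 6*r + 5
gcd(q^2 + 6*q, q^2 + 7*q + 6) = q + 6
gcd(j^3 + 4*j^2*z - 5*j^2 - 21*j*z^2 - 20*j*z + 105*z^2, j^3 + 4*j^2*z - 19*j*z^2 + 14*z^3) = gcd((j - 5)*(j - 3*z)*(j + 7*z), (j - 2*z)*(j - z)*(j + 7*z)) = j + 7*z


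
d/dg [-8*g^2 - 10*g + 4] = -16*g - 10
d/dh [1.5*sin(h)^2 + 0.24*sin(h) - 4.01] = (3.0*sin(h) + 0.24)*cos(h)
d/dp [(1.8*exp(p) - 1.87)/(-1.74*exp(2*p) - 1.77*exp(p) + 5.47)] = (3.132*exp(2*p) - 6.5076*exp(p) + 6.5361)*exp(p)/(3.0276*exp(4*p) + 6.1596*exp(3*p) - 15.9027*exp(2*p) - 19.3638*exp(p) + 29.9209)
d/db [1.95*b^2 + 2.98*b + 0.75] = 3.9*b + 2.98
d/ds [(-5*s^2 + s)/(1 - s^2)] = (s^2 - 10*s + 1)/(s^4 - 2*s^2 + 1)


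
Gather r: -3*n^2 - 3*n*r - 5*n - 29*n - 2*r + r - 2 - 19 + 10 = -3*n^2 - 34*n + r*(-3*n - 1) - 11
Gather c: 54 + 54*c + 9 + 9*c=63*c + 63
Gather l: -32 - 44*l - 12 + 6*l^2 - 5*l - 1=6*l^2 - 49*l - 45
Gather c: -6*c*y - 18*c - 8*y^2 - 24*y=c*(-6*y - 18) - 8*y^2 - 24*y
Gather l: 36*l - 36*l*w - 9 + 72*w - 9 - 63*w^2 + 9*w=l*(36 - 36*w) - 63*w^2 + 81*w - 18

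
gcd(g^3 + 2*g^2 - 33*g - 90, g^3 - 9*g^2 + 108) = g^2 - 3*g - 18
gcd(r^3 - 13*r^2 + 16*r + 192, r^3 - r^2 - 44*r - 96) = r^2 - 5*r - 24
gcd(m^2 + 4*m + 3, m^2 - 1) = m + 1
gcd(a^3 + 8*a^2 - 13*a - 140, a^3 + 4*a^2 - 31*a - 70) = a + 7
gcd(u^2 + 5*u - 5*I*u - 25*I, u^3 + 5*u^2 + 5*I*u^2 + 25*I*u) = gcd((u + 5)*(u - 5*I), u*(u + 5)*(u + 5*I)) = u + 5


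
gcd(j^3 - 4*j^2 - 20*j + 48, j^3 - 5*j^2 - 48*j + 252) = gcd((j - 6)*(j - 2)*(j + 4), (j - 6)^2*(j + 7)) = j - 6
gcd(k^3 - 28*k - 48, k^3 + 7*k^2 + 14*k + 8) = k^2 + 6*k + 8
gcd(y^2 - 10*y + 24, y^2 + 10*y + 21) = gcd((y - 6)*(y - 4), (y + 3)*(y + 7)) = 1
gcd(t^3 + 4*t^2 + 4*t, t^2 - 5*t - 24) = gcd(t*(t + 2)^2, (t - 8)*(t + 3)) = 1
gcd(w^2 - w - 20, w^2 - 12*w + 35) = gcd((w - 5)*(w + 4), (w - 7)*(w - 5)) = w - 5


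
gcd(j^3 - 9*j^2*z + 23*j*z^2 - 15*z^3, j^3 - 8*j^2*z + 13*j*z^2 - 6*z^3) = -j + z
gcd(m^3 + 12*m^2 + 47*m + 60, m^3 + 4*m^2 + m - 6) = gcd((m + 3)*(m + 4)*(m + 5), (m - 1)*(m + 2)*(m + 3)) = m + 3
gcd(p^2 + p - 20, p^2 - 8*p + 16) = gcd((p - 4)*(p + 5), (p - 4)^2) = p - 4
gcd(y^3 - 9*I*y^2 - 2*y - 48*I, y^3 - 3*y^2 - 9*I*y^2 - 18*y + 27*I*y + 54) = y - 3*I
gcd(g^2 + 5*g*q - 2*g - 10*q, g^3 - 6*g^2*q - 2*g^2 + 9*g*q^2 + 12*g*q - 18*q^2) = g - 2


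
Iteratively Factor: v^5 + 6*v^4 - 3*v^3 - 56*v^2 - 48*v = (v + 4)*(v^4 + 2*v^3 - 11*v^2 - 12*v) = (v + 1)*(v + 4)*(v^3 + v^2 - 12*v) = (v + 1)*(v + 4)^2*(v^2 - 3*v) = (v - 3)*(v + 1)*(v + 4)^2*(v)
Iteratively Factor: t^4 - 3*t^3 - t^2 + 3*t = (t - 3)*(t^3 - t) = (t - 3)*(t + 1)*(t^2 - t) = (t - 3)*(t - 1)*(t + 1)*(t)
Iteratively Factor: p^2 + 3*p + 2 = (p + 2)*(p + 1)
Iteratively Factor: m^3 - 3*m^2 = (m)*(m^2 - 3*m) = m*(m - 3)*(m)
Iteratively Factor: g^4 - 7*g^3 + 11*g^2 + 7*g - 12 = (g - 3)*(g^3 - 4*g^2 - g + 4) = (g - 3)*(g + 1)*(g^2 - 5*g + 4) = (g - 3)*(g - 1)*(g + 1)*(g - 4)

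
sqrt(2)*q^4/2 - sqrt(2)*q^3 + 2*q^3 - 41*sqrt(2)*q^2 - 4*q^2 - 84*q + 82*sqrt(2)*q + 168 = (q - 2)*(q - 6*sqrt(2))*(q + 7*sqrt(2))*(sqrt(2)*q/2 + 1)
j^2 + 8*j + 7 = (j + 1)*(j + 7)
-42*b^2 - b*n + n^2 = (-7*b + n)*(6*b + n)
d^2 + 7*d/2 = d*(d + 7/2)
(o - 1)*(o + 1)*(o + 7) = o^3 + 7*o^2 - o - 7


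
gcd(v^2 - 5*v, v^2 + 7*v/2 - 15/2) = 1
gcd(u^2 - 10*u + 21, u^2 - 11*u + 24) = u - 3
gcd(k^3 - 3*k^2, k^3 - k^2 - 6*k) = k^2 - 3*k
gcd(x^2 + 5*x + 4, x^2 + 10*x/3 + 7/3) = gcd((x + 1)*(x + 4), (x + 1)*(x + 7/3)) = x + 1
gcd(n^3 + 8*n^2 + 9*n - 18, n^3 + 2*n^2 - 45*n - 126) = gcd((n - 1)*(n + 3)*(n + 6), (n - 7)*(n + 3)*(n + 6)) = n^2 + 9*n + 18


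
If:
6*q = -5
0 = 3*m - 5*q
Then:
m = -25/18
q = -5/6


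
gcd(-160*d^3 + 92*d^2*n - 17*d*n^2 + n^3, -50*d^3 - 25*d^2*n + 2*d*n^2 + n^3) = 5*d - n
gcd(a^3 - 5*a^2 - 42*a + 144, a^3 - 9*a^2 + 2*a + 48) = a^2 - 11*a + 24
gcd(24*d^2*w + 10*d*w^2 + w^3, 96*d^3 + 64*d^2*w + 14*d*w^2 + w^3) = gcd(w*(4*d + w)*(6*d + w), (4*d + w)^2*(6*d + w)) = 24*d^2 + 10*d*w + w^2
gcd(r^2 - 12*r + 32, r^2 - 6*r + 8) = r - 4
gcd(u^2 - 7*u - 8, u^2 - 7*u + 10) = 1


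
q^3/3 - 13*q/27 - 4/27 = (q/3 + 1/3)*(q - 4/3)*(q + 1/3)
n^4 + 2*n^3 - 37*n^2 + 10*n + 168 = (n - 4)*(n - 3)*(n + 2)*(n + 7)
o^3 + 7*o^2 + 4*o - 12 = (o - 1)*(o + 2)*(o + 6)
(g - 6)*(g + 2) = g^2 - 4*g - 12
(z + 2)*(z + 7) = z^2 + 9*z + 14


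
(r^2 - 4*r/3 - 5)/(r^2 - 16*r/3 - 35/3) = (r - 3)/(r - 7)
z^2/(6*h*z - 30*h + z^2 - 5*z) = z^2/(6*h*z - 30*h + z^2 - 5*z)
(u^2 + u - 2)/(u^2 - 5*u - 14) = (u - 1)/(u - 7)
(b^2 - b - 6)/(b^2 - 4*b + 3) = (b + 2)/(b - 1)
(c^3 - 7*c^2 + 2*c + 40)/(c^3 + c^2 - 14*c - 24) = (c - 5)/(c + 3)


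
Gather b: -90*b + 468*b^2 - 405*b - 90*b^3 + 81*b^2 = -90*b^3 + 549*b^2 - 495*b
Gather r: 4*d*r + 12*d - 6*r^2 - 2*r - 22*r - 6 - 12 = 12*d - 6*r^2 + r*(4*d - 24) - 18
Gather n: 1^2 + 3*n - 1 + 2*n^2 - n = 2*n^2 + 2*n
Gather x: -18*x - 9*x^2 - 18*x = -9*x^2 - 36*x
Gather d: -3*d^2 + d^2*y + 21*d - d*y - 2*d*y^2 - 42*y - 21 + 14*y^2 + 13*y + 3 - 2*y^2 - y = d^2*(y - 3) + d*(-2*y^2 - y + 21) + 12*y^2 - 30*y - 18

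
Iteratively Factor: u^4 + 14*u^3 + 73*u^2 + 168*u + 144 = (u + 4)*(u^3 + 10*u^2 + 33*u + 36) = (u + 3)*(u + 4)*(u^2 + 7*u + 12) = (u + 3)^2*(u + 4)*(u + 4)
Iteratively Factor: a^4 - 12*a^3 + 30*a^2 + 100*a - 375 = (a - 5)*(a^3 - 7*a^2 - 5*a + 75) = (a - 5)^2*(a^2 - 2*a - 15) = (a - 5)^3*(a + 3)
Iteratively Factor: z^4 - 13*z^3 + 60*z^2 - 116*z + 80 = (z - 2)*(z^3 - 11*z^2 + 38*z - 40) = (z - 5)*(z - 2)*(z^2 - 6*z + 8) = (z - 5)*(z - 4)*(z - 2)*(z - 2)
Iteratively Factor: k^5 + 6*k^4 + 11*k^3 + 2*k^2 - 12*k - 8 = (k + 1)*(k^4 + 5*k^3 + 6*k^2 - 4*k - 8) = (k + 1)*(k + 2)*(k^3 + 3*k^2 - 4) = (k - 1)*(k + 1)*(k + 2)*(k^2 + 4*k + 4) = (k - 1)*(k + 1)*(k + 2)^2*(k + 2)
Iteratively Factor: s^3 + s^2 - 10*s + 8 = (s + 4)*(s^2 - 3*s + 2) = (s - 1)*(s + 4)*(s - 2)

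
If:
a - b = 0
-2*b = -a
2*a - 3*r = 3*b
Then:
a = 0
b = 0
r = 0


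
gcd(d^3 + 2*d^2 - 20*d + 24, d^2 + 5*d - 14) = d - 2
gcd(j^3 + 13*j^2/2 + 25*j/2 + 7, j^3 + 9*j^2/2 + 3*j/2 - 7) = j^2 + 11*j/2 + 7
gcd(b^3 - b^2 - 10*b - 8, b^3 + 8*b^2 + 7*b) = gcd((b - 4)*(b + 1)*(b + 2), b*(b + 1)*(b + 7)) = b + 1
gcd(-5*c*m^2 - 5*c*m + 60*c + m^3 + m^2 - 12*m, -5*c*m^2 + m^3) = 5*c - m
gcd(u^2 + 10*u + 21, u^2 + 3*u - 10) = 1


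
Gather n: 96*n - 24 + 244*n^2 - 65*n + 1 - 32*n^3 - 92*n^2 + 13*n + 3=-32*n^3 + 152*n^2 + 44*n - 20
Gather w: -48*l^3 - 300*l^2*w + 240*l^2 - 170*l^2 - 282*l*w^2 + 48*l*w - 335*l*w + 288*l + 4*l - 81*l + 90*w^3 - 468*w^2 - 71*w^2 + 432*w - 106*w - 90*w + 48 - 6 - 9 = -48*l^3 + 70*l^2 + 211*l + 90*w^3 + w^2*(-282*l - 539) + w*(-300*l^2 - 287*l + 236) + 33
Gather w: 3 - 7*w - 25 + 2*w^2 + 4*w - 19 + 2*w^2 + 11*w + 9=4*w^2 + 8*w - 32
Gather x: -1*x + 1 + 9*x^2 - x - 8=9*x^2 - 2*x - 7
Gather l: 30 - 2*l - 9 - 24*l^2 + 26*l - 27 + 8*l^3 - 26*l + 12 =8*l^3 - 24*l^2 - 2*l + 6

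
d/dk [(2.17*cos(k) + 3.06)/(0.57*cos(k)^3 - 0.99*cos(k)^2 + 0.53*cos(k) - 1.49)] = (2.4738*cos(k)^3 + 3.0843*cos(k)^2 - 6.0588*cos(k) + 4.8551)*sin(k)/(0.3249*cos(k)^6 - 1.1286*cos(k)^5 + 1.5843*cos(k)^4 - 2.748*cos(k)^3 + 3.2311*cos(k)^2 - 1.5794*cos(k) + 2.2201)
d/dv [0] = 0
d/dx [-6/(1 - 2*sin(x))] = -12*cos(x)/(2*sin(x) - 1)^2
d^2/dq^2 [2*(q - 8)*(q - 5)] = 4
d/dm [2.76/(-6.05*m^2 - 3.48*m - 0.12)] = (33.396*m + 9.6048)/(6.05*m^2 + 3.48*m + 0.12)^2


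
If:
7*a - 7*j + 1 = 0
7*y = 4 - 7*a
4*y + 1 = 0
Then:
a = 23/28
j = 27/28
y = -1/4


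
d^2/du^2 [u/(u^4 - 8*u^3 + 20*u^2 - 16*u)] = 4*(3*u^2 - 20*u + 34)/(u^7 - 20*u^6 + 168*u^5 - 768*u^4 + 2064*u^3 - 3264*u^2 + 2816*u - 1024)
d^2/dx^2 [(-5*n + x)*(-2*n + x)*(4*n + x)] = -6*n + 6*x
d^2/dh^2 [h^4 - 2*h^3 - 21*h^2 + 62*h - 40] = 12*h^2 - 12*h - 42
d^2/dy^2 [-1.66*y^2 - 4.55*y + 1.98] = -3.32000000000000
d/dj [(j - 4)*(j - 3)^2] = (j - 3)*(3*j - 11)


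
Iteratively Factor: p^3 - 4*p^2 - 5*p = (p - 5)*(p^2 + p) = p*(p - 5)*(p + 1)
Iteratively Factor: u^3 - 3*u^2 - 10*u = (u - 5)*(u^2 + 2*u) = u*(u - 5)*(u + 2)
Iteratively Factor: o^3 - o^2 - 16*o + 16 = (o - 4)*(o^2 + 3*o - 4) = (o - 4)*(o - 1)*(o + 4)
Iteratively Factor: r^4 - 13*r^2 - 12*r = (r - 4)*(r^3 + 4*r^2 + 3*r) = (r - 4)*(r + 1)*(r^2 + 3*r) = (r - 4)*(r + 1)*(r + 3)*(r)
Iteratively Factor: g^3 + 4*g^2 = (g)*(g^2 + 4*g) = g^2*(g + 4)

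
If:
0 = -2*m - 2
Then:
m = -1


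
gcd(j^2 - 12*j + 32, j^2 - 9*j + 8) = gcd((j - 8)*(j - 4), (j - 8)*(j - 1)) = j - 8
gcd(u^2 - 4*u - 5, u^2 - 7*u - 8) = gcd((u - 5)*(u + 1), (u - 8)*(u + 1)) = u + 1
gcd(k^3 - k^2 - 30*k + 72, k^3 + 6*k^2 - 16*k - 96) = k^2 + 2*k - 24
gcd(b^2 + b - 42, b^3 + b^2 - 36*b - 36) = b - 6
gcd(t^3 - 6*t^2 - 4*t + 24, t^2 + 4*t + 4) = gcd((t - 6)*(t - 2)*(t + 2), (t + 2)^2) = t + 2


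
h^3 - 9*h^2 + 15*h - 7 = (h - 7)*(h - 1)^2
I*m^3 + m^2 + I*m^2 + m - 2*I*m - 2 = (m + 2)*(m - I)*(I*m - I)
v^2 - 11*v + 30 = (v - 6)*(v - 5)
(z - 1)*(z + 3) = z^2 + 2*z - 3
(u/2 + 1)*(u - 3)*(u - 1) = u^3/2 - u^2 - 5*u/2 + 3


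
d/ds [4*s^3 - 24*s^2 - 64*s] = 12*s^2 - 48*s - 64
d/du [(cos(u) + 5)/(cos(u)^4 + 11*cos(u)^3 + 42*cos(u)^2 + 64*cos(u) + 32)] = 3*(cos(u)^3 + 10*cos(u)^2 + 29*cos(u) + 24)*sin(u)/((cos(u) + 1)^2*(cos(u) + 2)^2*(cos(u) + 4)^3)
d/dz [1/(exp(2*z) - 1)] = -1/(2*sinh(z)^2)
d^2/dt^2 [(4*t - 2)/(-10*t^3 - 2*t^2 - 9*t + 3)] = 4*(-600*t^5 + 480*t^4 + 332*t^3 - 78*t^2 + 108*t + 33)/(1000*t^9 + 600*t^8 + 2820*t^7 + 188*t^6 + 2178*t^5 - 1170*t^4 + 675*t^3 - 675*t^2 + 243*t - 27)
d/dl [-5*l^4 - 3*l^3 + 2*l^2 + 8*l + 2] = -20*l^3 - 9*l^2 + 4*l + 8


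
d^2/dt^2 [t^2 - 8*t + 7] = 2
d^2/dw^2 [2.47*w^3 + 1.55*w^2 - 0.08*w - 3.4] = 14.82*w + 3.1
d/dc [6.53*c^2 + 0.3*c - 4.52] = 13.06*c + 0.3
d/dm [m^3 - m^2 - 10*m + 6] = 3*m^2 - 2*m - 10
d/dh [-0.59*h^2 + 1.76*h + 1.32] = 1.76 - 1.18*h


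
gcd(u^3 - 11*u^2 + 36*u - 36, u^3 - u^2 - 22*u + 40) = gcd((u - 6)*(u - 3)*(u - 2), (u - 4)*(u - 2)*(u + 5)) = u - 2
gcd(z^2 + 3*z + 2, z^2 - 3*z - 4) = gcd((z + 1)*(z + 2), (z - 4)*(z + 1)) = z + 1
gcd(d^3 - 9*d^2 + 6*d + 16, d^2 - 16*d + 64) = d - 8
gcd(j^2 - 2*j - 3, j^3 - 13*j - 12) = j + 1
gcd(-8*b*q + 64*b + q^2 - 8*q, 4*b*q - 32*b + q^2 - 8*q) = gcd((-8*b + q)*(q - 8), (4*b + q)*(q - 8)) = q - 8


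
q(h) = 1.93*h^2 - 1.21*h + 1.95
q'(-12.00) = -47.53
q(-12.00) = 294.39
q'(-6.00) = -24.37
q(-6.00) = 78.69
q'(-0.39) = -2.72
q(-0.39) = 2.72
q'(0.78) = 1.80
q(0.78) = 2.18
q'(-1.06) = -5.30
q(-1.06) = 5.40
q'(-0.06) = -1.44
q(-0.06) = 2.03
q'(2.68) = 9.13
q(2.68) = 12.57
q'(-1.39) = -6.58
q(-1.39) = 7.36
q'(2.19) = 7.24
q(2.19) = 8.56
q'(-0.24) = -2.14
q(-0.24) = 2.35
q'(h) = 3.86*h - 1.21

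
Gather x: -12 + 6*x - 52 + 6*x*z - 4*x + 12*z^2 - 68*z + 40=x*(6*z + 2) + 12*z^2 - 68*z - 24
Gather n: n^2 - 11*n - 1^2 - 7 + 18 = n^2 - 11*n + 10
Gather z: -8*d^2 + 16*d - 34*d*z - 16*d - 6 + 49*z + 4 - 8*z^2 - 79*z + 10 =-8*d^2 - 8*z^2 + z*(-34*d - 30) + 8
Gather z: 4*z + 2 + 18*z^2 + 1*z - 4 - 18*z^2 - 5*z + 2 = 0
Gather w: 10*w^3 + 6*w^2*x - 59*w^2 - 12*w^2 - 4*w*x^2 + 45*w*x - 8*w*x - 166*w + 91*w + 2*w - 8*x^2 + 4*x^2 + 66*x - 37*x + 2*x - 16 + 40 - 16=10*w^3 + w^2*(6*x - 71) + w*(-4*x^2 + 37*x - 73) - 4*x^2 + 31*x + 8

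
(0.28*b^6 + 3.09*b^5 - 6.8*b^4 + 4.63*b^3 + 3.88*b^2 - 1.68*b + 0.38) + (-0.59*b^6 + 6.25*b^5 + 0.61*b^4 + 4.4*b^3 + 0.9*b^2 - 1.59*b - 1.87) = -0.31*b^6 + 9.34*b^5 - 6.19*b^4 + 9.03*b^3 + 4.78*b^2 - 3.27*b - 1.49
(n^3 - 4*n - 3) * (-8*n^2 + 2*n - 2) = -8*n^5 + 2*n^4 + 30*n^3 + 16*n^2 + 2*n + 6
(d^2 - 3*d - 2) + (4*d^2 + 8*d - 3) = 5*d^2 + 5*d - 5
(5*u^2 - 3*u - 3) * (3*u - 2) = 15*u^3 - 19*u^2 - 3*u + 6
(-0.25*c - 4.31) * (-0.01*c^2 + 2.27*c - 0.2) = 0.0025*c^3 - 0.5244*c^2 - 9.7337*c + 0.862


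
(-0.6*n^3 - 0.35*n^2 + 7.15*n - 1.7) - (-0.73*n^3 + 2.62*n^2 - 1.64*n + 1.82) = 0.13*n^3 - 2.97*n^2 + 8.79*n - 3.52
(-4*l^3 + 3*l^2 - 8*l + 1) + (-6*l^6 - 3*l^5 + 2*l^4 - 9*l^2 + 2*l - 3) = -6*l^6 - 3*l^5 + 2*l^4 - 4*l^3 - 6*l^2 - 6*l - 2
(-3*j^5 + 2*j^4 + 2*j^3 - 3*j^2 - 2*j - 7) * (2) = -6*j^5 + 4*j^4 + 4*j^3 - 6*j^2 - 4*j - 14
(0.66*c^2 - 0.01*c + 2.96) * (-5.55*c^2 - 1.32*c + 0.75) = -3.663*c^4 - 0.8157*c^3 - 15.9198*c^2 - 3.9147*c + 2.22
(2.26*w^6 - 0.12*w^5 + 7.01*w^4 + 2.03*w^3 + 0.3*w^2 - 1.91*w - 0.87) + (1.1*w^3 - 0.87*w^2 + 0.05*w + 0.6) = 2.26*w^6 - 0.12*w^5 + 7.01*w^4 + 3.13*w^3 - 0.57*w^2 - 1.86*w - 0.27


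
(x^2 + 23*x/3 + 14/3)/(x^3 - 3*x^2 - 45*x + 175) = (x + 2/3)/(x^2 - 10*x + 25)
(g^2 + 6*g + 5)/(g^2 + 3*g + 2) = (g + 5)/(g + 2)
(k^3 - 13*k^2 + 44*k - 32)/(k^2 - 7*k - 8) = (k^2 - 5*k + 4)/(k + 1)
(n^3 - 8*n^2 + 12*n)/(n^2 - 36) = n*(n - 2)/(n + 6)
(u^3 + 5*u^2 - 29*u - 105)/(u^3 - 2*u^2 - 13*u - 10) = (u^2 + 10*u + 21)/(u^2 + 3*u + 2)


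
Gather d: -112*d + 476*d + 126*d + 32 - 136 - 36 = 490*d - 140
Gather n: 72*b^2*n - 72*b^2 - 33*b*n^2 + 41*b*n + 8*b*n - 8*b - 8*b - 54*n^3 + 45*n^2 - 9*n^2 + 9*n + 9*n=-72*b^2 - 16*b - 54*n^3 + n^2*(36 - 33*b) + n*(72*b^2 + 49*b + 18)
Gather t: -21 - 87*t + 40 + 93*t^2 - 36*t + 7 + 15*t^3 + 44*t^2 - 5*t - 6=15*t^3 + 137*t^2 - 128*t + 20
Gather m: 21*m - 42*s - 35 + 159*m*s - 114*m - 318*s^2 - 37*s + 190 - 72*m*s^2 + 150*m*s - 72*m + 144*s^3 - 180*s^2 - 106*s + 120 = m*(-72*s^2 + 309*s - 165) + 144*s^3 - 498*s^2 - 185*s + 275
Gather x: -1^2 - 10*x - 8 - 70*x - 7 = -80*x - 16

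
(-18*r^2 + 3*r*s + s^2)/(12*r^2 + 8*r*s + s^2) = (-3*r + s)/(2*r + s)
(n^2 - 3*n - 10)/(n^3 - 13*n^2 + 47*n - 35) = (n + 2)/(n^2 - 8*n + 7)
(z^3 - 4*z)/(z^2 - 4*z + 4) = z*(z + 2)/(z - 2)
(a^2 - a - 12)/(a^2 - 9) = (a - 4)/(a - 3)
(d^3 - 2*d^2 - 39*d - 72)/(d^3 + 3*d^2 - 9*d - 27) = (d - 8)/(d - 3)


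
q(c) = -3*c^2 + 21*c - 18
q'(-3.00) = 39.00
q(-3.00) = -108.00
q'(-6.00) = 57.00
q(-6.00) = -252.00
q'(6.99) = -20.94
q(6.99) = -17.79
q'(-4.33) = 46.98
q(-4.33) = -165.18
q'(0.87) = 15.78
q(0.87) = -2.00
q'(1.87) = 9.78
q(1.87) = 10.78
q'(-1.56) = 30.36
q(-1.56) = -58.06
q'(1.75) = 10.50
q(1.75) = 9.56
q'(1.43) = 12.42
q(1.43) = 5.90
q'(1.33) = 13.02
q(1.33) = 4.62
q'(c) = 21 - 6*c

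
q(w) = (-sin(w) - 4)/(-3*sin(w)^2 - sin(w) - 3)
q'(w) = (6*sin(w)*cos(w) + cos(w))*(-sin(w) - 4)/(-3*sin(w)^2 - sin(w) - 3)^2 - cos(w)/(-3*sin(w)^2 - sin(w) - 3)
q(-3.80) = 0.97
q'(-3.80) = 0.59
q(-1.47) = 0.60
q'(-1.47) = 0.08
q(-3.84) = 0.95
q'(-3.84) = 0.57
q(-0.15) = 1.32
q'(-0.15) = 0.29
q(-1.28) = 0.63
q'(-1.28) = 0.24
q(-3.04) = 1.33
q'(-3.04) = -0.16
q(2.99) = 1.29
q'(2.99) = 0.45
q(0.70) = 0.95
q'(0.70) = -0.57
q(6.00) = 1.26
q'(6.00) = 0.60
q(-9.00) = 1.16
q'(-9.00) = -0.80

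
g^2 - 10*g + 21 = (g - 7)*(g - 3)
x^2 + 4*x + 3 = (x + 1)*(x + 3)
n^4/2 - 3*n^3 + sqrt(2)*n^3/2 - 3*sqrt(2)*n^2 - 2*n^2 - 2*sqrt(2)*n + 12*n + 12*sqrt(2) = (n/2 + 1)*(n - 6)*(n - 2)*(n + sqrt(2))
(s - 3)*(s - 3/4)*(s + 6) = s^3 + 9*s^2/4 - 81*s/4 + 27/2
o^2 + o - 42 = (o - 6)*(o + 7)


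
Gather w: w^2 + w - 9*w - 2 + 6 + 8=w^2 - 8*w + 12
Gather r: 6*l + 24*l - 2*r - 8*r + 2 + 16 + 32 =30*l - 10*r + 50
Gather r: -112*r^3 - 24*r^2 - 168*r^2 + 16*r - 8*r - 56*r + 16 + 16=-112*r^3 - 192*r^2 - 48*r + 32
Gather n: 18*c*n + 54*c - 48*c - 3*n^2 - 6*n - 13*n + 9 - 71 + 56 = 6*c - 3*n^2 + n*(18*c - 19) - 6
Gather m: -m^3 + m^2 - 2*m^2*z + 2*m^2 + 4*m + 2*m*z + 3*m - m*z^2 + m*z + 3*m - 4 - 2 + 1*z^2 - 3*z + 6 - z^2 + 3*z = -m^3 + m^2*(3 - 2*z) + m*(-z^2 + 3*z + 10)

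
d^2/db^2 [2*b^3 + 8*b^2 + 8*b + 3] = 12*b + 16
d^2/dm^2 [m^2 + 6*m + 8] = 2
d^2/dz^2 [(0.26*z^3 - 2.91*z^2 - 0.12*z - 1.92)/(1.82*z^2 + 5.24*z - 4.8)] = (2.1316282072803e-14*z^4 + 73.529872*z^3 - 229.926528*z^2 - 80.211456*z - 279.112704)/(6.028568*z^6 + 52.070928*z^5 + 102.219936*z^4 - 130.782016*z^3 - 269.59104*z^2 + 362.1888*z - 110.592)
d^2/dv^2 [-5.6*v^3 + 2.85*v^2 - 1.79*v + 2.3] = 5.7 - 33.6*v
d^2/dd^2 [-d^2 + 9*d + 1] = -2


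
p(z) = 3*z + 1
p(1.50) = 5.50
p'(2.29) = 3.00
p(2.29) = 7.87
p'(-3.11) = 3.00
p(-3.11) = -8.33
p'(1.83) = 3.00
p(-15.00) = -44.00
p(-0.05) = 0.85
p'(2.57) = 3.00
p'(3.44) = 3.00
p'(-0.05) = 3.00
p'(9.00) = 3.00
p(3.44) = 11.32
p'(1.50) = 3.00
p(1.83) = 6.49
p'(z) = 3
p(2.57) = 8.71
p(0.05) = 1.15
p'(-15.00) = 3.00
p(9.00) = 28.00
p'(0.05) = 3.00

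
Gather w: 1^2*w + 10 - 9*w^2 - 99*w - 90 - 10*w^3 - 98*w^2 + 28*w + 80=-10*w^3 - 107*w^2 - 70*w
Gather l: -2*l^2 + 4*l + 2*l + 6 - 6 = -2*l^2 + 6*l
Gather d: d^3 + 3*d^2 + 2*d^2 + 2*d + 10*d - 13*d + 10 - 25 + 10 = d^3 + 5*d^2 - d - 5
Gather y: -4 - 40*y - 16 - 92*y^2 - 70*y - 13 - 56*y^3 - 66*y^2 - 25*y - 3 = -56*y^3 - 158*y^2 - 135*y - 36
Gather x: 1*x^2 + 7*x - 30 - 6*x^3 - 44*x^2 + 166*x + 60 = -6*x^3 - 43*x^2 + 173*x + 30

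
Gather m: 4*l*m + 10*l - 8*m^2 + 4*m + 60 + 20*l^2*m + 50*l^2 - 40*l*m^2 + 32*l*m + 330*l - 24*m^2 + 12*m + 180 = 50*l^2 + 340*l + m^2*(-40*l - 32) + m*(20*l^2 + 36*l + 16) + 240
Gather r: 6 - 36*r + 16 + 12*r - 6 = 16 - 24*r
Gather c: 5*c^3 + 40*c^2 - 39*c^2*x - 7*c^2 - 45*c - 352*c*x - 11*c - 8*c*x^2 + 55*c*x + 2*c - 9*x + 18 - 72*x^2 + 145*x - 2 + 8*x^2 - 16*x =5*c^3 + c^2*(33 - 39*x) + c*(-8*x^2 - 297*x - 54) - 64*x^2 + 120*x + 16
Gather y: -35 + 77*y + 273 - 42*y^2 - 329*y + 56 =-42*y^2 - 252*y + 294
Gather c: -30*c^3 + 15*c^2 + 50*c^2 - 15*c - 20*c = -30*c^3 + 65*c^2 - 35*c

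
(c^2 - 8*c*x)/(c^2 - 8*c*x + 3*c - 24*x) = c/(c + 3)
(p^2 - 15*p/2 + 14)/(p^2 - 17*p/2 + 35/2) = (p - 4)/(p - 5)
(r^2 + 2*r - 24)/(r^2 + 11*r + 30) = (r - 4)/(r + 5)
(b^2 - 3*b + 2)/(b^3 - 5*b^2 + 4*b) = (b - 2)/(b*(b - 4))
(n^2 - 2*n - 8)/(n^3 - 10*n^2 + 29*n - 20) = (n + 2)/(n^2 - 6*n + 5)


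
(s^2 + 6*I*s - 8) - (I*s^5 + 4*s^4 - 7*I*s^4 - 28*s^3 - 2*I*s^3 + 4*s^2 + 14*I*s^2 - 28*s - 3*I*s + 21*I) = -I*s^5 - 4*s^4 + 7*I*s^4 + 28*s^3 + 2*I*s^3 - 3*s^2 - 14*I*s^2 + 28*s + 9*I*s - 8 - 21*I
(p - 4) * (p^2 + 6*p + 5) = p^3 + 2*p^2 - 19*p - 20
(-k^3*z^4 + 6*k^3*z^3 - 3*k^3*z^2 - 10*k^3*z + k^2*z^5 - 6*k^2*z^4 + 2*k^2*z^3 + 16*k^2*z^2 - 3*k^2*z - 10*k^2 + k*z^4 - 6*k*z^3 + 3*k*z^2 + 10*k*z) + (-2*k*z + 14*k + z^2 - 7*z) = -k^3*z^4 + 6*k^3*z^3 - 3*k^3*z^2 - 10*k^3*z + k^2*z^5 - 6*k^2*z^4 + 2*k^2*z^3 + 16*k^2*z^2 - 3*k^2*z - 10*k^2 + k*z^4 - 6*k*z^3 + 3*k*z^2 + 8*k*z + 14*k + z^2 - 7*z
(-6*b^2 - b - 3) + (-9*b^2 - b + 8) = -15*b^2 - 2*b + 5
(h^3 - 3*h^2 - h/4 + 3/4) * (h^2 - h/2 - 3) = h^5 - 7*h^4/2 - 7*h^3/4 + 79*h^2/8 + 3*h/8 - 9/4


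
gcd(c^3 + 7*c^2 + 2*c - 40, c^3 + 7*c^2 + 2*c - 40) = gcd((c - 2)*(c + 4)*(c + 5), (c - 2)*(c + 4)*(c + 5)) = c^3 + 7*c^2 + 2*c - 40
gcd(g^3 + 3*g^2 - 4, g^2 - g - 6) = g + 2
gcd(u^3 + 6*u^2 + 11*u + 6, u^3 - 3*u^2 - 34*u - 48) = u^2 + 5*u + 6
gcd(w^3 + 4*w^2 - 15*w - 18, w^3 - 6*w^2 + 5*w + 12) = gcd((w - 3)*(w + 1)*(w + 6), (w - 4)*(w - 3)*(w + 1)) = w^2 - 2*w - 3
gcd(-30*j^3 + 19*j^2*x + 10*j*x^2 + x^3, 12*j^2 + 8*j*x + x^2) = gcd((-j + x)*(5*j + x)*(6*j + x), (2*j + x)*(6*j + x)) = 6*j + x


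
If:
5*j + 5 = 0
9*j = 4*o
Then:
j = -1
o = -9/4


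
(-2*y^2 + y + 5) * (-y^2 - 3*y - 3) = 2*y^4 + 5*y^3 - 2*y^2 - 18*y - 15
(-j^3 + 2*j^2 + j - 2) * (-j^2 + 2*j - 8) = j^5 - 4*j^4 + 11*j^3 - 12*j^2 - 12*j + 16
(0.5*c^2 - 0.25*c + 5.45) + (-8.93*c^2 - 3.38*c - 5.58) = -8.43*c^2 - 3.63*c - 0.13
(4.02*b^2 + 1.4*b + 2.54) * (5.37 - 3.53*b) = -14.1906*b^3 + 16.6454*b^2 - 1.4482*b + 13.6398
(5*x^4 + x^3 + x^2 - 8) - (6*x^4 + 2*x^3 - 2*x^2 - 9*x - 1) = -x^4 - x^3 + 3*x^2 + 9*x - 7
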